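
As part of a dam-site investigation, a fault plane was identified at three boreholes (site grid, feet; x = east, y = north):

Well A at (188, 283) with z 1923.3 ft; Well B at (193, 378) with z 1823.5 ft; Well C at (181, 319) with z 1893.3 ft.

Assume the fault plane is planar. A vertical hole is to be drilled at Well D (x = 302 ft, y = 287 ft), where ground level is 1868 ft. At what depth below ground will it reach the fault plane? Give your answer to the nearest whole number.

Let the plane be z = a·x + b·y + c.
Well B−Well A: 5a + 95b = −99.8;  Well C−Well A: −7a + 36b = −30.
Solving gives a = −0.87905, b = −1.00426.
Then c = 1923.3 − a·188 − b·283 = 2372.77.
At (302, 287): z_contact = −265.5 − 288.2 + 2372.77 = 1819.1 ft.
Depth below ground = 1868 − 1819.1 = 49 ft.

49 ft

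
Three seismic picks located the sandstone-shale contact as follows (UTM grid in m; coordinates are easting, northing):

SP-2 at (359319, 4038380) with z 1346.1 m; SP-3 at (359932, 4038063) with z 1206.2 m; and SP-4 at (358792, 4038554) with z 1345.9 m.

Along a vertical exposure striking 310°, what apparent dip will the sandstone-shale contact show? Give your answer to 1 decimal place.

25.5°

Let the plane be z = a·easting + b·northing + c.
SP-3−SP-2: 613a − 317b = −139.9;  SP-4−SP-2: −527a + 174b = −0.2.
Solving gives a = 0.40409, b = 1.22274.
Unit vector along 310° is (sin 310°, cos 310°) = (-0.7660, 0.6428).
Slope in that direction = a·(-0.7660) + b·(0.6428) = 0.47641.
Apparent dip = arctan|0.47641| = 25.5° (true dip is 52.2°, so apparent ≤ true as expected).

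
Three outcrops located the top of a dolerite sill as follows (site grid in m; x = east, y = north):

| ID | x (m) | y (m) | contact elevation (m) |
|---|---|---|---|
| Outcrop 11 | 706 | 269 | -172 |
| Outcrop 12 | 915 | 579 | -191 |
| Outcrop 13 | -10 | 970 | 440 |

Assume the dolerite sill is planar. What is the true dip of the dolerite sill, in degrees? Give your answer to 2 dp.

Two edge vectors: Outcrop 11→Outcrop 12 = (209, 310, -19), Outcrop 11→Outcrop 13 = (-716, 701, 612).
Normal n = (Outcrop 11→Outcrop 12) × (Outcrop 11→Outcrop 13) = (203039, -114304, 368469).
So ∂z/∂x = −n_x/n_z = −0.55103 and ∂z/∂y = −n_y/n_z = 0.31021.
Gradient magnitude |∇z| = √(a² + b²) = √(0.30364 + 0.09623) = 0.63235.
True dip = arctan(0.63235) = 32.31°, dipping toward ESE (azimuth ≈ 119°).

32.31°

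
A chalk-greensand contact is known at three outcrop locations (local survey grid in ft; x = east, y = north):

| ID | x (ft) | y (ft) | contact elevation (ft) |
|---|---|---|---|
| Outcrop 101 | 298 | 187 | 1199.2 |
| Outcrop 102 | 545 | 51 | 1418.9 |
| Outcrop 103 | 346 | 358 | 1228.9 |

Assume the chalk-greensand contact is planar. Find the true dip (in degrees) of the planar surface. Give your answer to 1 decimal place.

Let the plane be z = a·x + b·y + c.
Outcrop 102−Outcrop 101: 247a − 136b = 219.7;  Outcrop 103−Outcrop 101: 48a + 171b = 29.7.
Solving gives a = 0.85323, b = −0.06582.
Gradient magnitude |∇z| = √(a² + b²) = √(0.72801 + 0.00433) = 0.85577.
True dip = arctan(0.85577) = 40.6°, dipping toward W (azimuth ≈ 274°).

40.6°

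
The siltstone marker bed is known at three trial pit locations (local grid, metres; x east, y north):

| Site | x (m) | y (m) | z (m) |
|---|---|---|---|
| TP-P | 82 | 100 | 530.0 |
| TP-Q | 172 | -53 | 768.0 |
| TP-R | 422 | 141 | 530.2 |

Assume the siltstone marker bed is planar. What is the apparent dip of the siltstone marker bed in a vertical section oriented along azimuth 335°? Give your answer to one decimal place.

Let the plane be z = a·x + b·y + c.
TP-Q−TP-P: 90a − 153b = 238;  TP-R−TP-P: 340a + 41b = 0.2.
Solving gives a = 0.17571, b = −1.45220.
Unit vector along 335° is (sin 335°, cos 335°) = (-0.4226, 0.9063).
Slope in that direction = a·(-0.4226) + b·(0.9063) = −1.39040.
Apparent dip = arctan|1.39040| = 54.3° (true dip is 55.6°, so apparent ≤ true as expected).

54.3°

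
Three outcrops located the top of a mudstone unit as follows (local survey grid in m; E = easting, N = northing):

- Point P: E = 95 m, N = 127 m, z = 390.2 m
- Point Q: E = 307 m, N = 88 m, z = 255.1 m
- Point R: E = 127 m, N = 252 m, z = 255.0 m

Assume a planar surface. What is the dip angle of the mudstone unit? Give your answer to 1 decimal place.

Two edge vectors: Point P→Point Q = (212, -39, -135.1), Point P→Point R = (32, 125, -135.2).
Normal n = (Point P→Point Q) × (Point P→Point R) = (22160.3, 24339.2, 27748).
So ∂z/∂E = −n_x/n_z = −0.79863 and ∂z/∂N = −n_y/n_z = −0.87715.
Gradient magnitude |∇z| = √(a² + b²) = √(0.63780 + 0.76939) = 1.18625.
True dip = arctan(1.18625) = 49.9°, dipping toward NE (azimuth ≈ 042°).

49.9°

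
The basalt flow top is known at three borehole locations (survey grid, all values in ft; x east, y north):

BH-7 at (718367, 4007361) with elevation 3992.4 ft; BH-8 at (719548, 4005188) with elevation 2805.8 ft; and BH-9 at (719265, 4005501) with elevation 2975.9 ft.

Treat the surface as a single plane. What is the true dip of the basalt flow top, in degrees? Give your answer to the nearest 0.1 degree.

Let the plane be z = a·x + b·y + c.
BH-8−BH-7: 1181a − 2173b = −1186.6;  BH-9−BH-7: 898a − 1860b = −1016.5.
Solving gives a = 0.00725, b = 0.55001.
Gradient magnitude |∇z| = √(a² + b²) = √(0.00005 + 0.30251) = 0.55005.
True dip = arctan(0.55005) = 28.8°, dipping toward S (azimuth ≈ 181°).

28.8°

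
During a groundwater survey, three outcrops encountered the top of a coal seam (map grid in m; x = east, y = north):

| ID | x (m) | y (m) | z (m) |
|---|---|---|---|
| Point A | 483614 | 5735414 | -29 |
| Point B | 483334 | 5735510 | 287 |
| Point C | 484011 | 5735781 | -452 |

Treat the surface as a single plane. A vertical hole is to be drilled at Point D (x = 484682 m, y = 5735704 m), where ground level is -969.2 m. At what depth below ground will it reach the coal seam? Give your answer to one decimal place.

Let the plane be z = a·x + b·y + c.
Point B−Point A: −280a + 96b = 316;  Point C−Point A: 397a + 367b = −423.
Solving gives a = −1.111505480, b = 0.049775683.
Then c = -29 − a·483614 − b·5735414 = 252026.46.
At (484682, 5735704): z_contact = −538726.70 + 285498.58 + 252026.46 = -1201.65 m.
Depth below ground = -969.2 − (-1201.65) = 232.5 m.

232.5 m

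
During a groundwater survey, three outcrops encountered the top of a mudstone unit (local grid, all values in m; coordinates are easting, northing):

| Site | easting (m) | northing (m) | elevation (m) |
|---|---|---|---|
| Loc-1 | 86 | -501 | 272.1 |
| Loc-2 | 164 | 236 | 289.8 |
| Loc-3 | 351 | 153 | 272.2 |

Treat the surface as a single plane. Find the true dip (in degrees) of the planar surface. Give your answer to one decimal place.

4.9°

Let the plane be z = a·easting + b·northing + c.
Loc-2−Loc-1: 78a + 737b = 17.7;  Loc-3−Loc-1: 265a + 654b = 0.1.
Solving gives a = −0.07971, b = 0.03245.
Gradient magnitude |∇z| = √(a² + b²) = √(0.00635 + 0.00105) = 0.08607.
True dip = arctan(0.08607) = 4.9°, dipping toward ESE (azimuth ≈ 112°).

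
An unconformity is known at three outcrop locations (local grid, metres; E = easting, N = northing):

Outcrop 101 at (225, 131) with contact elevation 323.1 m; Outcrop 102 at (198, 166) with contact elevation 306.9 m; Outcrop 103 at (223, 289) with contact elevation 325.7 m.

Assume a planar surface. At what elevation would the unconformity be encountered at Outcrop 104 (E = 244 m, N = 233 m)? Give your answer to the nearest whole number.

338 m

Let the plane be z = a·E + b·N + c.
Outcrop 102−Outcrop 101: −27a + 35b = −16.2;  Outcrop 103−Outcrop 101: −2a + 158b = 2.6.
Solving gives a = 0.63170, b = 0.02445.
Then c = 323.1 − a·225 − b·131 = 177.77.
At (244, 233): z = 154.1 + 5.7 + 177.77 = 337.6 m.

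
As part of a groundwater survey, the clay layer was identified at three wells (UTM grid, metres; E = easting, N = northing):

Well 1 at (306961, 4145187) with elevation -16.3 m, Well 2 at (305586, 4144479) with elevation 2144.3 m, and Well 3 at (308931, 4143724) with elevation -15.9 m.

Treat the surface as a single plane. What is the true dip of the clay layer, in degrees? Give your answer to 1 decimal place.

Let the plane be z = a·E + b·N + c.
Well 2−Well 1: −1375a − 708b = 2160.6;  Well 3−Well 1: 1970a − 1463b = 0.4.
Solving gives a = −0.92787, b = −1.24969.
Gradient magnitude |∇z| = √(a² + b²) = √(0.86094 + 1.56173) = 1.55649.
True dip = arctan(1.55649) = 57.3°, dipping toward NE (azimuth ≈ 037°).

57.3°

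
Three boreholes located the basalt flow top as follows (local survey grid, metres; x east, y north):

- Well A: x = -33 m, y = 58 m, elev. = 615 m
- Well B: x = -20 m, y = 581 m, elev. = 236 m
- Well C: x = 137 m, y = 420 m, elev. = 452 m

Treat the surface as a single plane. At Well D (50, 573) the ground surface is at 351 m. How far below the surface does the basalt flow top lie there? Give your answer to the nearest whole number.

Two edge vectors: Well A→Well B = (13, 523, -379), Well A→Well C = (170, 362, -163).
Normal n = (Well A→Well B) × (Well A→Well C) = (51949, -62311, -84204).
So ∂z/∂x = −n_x/n_z = 0.61694 and ∂z/∂y = −n_y/n_z = −0.74000.
Intercept c from Well A: 615 + 20.36 + 42.92 = 678.28.
At (50, 573): z_contact = 30.8 − 424.0 + 678.28 = 285.1 m.
Depth below ground = 351 − 285.1 = 66 m.

66 m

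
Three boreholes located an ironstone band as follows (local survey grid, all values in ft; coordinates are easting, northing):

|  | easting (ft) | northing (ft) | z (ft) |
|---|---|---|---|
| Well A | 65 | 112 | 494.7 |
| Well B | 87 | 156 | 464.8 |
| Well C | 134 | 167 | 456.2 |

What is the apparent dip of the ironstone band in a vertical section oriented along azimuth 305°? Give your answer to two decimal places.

19.79°

Let the plane be z = a·easting + b·northing + c.
Well B−Well A: 22a + 44b = −29.9;  Well C−Well A: 69a + 55b = −38.5.
Solving gives a = −0.02711, b = −0.66599.
Unit vector along 305° is (sin 305°, cos 305°) = (-0.8192, 0.5736).
Slope in that direction = a·(-0.8192) + b·(0.5736) = −0.35979.
Apparent dip = arctan|0.35979| = 19.79° (true dip is 33.7°, so apparent ≤ true as expected).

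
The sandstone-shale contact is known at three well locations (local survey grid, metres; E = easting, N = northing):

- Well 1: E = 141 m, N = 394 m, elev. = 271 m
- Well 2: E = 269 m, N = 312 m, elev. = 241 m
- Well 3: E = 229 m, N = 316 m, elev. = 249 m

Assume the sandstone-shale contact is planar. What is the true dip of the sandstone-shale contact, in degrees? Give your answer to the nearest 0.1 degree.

11.5°

Two edge vectors: Well 1→Well 2 = (128, -82, -30), Well 1→Well 3 = (88, -78, -22).
Normal n = (Well 1→Well 2) × (Well 1→Well 3) = (-536, 176, -2768).
So ∂z/∂E = −n_x/n_z = −0.19364 and ∂z/∂N = −n_y/n_z = 0.06358.
Gradient magnitude |∇z| = √(a² + b²) = √(0.03750 + 0.00404) = 0.20381.
True dip = arctan(0.20381) = 11.5°, dipping toward ESE (azimuth ≈ 108°).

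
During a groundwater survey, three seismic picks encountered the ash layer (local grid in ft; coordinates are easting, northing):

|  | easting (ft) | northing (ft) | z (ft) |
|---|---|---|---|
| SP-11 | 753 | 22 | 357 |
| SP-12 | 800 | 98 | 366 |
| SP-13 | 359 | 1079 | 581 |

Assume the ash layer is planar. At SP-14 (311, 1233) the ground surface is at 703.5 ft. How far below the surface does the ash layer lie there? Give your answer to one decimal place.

Let the plane be z = a·easting + b·northing + c.
SP-12−SP-11: 47a + 76b = 9;  SP-13−SP-11: −394a + 1057b = 224.
Solving gives a = −0.094332, b = 0.176758.
Then c = 357 − a·753 − b·22 = 424.14.
At (311, 1233): z_contact = −29.34 + 217.94 + 424.14 = 612.75 ft.
Depth below ground = 703.5 − 612.75 = 90.8 ft.

90.8 ft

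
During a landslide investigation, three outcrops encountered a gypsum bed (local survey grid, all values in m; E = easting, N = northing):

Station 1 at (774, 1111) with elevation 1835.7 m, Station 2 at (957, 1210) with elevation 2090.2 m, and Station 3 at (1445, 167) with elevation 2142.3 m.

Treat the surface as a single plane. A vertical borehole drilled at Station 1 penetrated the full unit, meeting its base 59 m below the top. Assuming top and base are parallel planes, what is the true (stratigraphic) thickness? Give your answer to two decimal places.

Two edge vectors: Station 1→Station 2 = (183, 99, 254.5), Station 1→Station 3 = (671, -944, 306.6).
Normal n = (Station 1→Station 2) × (Station 1→Station 3) = (270601.4, 114661.7, -239181).
So ∂z/∂E = −n_x/n_z = 1.13137 and ∂z/∂N = −n_y/n_z = 0.47939.
|∇z| = √(a²+b²) = 1.22874, so dip δ = arctan(1.22874) = 50.86°.
True thickness = vertical thickness × cos δ = 59 × cos 50.86° = 37.24 m.

37.24 m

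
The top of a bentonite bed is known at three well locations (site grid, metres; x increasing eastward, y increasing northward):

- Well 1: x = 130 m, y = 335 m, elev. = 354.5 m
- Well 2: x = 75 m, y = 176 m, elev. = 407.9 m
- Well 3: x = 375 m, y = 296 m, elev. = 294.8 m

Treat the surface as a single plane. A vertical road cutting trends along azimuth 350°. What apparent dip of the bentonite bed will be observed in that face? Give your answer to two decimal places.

10.53°

Two edge vectors: Well 1→Well 2 = (-55, -159, 53.4), Well 1→Well 3 = (245, -39, -59.7).
Normal n = (Well 1→Well 2) × (Well 1→Well 3) = (11574.9, 9799.5, 41100).
So ∂z/∂x = −n_x/n_z = −0.28163 and ∂z/∂y = −n_y/n_z = −0.23843.
Unit vector along 350° is (sin 350°, cos 350°) = (-0.1736, 0.9848).
Slope in that direction = a·(-0.1736) + b·(0.9848) = −0.18590.
Apparent dip = arctan|0.18590| = 10.53° (true dip is 20.3°, so apparent ≤ true as expected).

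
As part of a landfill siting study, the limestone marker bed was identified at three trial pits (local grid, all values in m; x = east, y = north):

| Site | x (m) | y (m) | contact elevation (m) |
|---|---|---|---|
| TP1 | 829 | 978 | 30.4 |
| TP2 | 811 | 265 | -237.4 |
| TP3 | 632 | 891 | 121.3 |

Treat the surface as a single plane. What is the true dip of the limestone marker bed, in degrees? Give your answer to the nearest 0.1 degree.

Two edge vectors: TP1→TP2 = (-18, -713, -267.8), TP1→TP3 = (-197, -87, 90.9).
Normal n = (TP1→TP2) × (TP1→TP3) = (-88110.3, 54392.8, -138895).
So ∂z/∂x = −n_x/n_z = −0.63437 and ∂z/∂y = −n_y/n_z = 0.39161.
Gradient magnitude |∇z| = √(a² + b²) = √(0.40242 + 0.15336) = 0.74551.
True dip = arctan(0.74551) = 36.7°, dipping toward ESE (azimuth ≈ 122°).

36.7°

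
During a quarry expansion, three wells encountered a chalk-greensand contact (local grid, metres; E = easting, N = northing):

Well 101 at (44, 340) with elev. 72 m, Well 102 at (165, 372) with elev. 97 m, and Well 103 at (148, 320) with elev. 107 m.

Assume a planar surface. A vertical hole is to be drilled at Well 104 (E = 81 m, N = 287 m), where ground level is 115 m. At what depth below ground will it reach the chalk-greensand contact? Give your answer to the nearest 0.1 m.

Two edge vectors: Well 101→Well 102 = (121, 32, 25), Well 101→Well 103 = (104, -20, 35).
Normal n = (Well 101→Well 102) × (Well 101→Well 103) = (1620, -1635, -5748).
So ∂z/∂E = −n_x/n_z = 0.28184 and ∂z/∂N = −n_y/n_z = −0.28445.
Intercept c from Well 101: 72 − 12.40 + 96.71 = 156.31.
At (81, 287): z_contact = 22.83 − 81.64 + 156.31 = 97.50 m.
Depth below ground = 115 − 97.50 = 17.5 m.

17.5 m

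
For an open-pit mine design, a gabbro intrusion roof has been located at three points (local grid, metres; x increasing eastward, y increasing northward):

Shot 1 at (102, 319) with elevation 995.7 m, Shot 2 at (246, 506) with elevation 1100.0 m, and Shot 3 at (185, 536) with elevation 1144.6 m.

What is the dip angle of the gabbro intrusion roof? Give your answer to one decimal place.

Two edge vectors: Shot 1→Shot 2 = (144, 187, 104.3), Shot 1→Shot 3 = (83, 217, 148.9).
Normal n = (Shot 1→Shot 2) × (Shot 1→Shot 3) = (5211.2, -12784.7, 15727).
So ∂z/∂x = −n_x/n_z = −0.33135 and ∂z/∂y = −n_y/n_z = 0.81291.
Gradient magnitude |∇z| = √(a² + b²) = √(0.10980 + 0.66083) = 0.87785.
True dip = arctan(0.87785) = 41.3°, dipping toward SSE (azimuth ≈ 158°).

41.3°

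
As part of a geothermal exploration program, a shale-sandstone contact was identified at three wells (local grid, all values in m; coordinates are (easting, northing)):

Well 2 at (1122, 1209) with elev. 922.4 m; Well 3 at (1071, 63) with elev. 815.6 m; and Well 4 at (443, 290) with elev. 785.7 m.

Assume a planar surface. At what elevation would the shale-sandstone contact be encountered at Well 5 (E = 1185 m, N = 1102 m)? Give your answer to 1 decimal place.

Two edge vectors: Well 2→Well 3 = (-51, -1146, -106.8), Well 2→Well 4 = (-679, -919, -136.7).
Normal n = (Well 2→Well 3) × (Well 2→Well 4) = (58509, 65545.5, -731265).
So ∂z/∂E = −n_x/n_z = 0.080011 and ∂z/∂N = −n_y/n_z = 0.089633.
Intercept c from Well 2: 922.4 − 89.77 − 108.37 = 724.26.
At (1185, 1102): z = 94.8 + 98.8 + 724.26 = 917.8 m.

917.8 m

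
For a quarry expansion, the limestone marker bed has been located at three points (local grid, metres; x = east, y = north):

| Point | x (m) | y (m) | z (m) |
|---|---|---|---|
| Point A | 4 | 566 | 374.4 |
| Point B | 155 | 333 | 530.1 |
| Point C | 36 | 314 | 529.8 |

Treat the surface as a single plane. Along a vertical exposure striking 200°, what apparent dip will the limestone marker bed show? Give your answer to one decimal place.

Two edge vectors: Point A→Point B = (151, -233, 155.7), Point A→Point C = (32, -252, 155.4).
Normal n = (Point A→Point B) × (Point A→Point C) = (3028.2, -18483, -30596).
So ∂z/∂x = −n_x/n_z = 0.09897 and ∂z/∂y = −n_y/n_z = −0.60410.
Unit vector along 200° is (sin 200°, cos 200°) = (-0.3420, -0.9397).
Slope in that direction = a·(-0.3420) + b·(-0.9397) = 0.53382.
Apparent dip = arctan|0.53382| = 28.1° (true dip is 31.5°, so apparent ≤ true as expected).

28.1°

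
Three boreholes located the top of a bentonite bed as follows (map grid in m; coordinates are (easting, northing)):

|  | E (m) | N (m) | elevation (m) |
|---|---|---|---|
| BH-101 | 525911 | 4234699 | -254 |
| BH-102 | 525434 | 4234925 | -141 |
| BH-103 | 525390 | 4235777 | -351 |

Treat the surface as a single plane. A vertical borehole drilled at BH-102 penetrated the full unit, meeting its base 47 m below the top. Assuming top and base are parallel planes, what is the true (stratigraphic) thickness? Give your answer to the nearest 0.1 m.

Two edge vectors: BH-101→BH-102 = (-477, 226, 113), BH-101→BH-103 = (-521, 1078, -97).
Normal n = (BH-101→BH-102) × (BH-101→BH-103) = (-143736, -105142, -396460).
So ∂z/∂E = −n_x/n_z = −0.36255 and ∂z/∂N = −n_y/n_z = −0.26520.
|∇z| = √(a²+b²) = 0.44919, so dip δ = arctan(0.44919) = 24.19°.
True thickness = vertical thickness × cos δ = 47 × cos 24.19° = 42.9 m.

42.9 m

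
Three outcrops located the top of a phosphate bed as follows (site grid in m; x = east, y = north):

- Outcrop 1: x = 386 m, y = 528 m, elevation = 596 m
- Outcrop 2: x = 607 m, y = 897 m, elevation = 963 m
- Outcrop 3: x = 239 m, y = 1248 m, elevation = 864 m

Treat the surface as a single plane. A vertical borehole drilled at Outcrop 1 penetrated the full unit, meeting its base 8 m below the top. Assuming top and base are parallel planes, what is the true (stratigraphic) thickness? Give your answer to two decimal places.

Let the plane be z = a·x + b·y + c.
Outcrop 2−Outcrop 1: 221a + 369b = 367;  Outcrop 3−Outcrop 1: −147a + 720b = 268.
Solving gives a = 0.77496, b = 0.53044.
|∇z| = √(a²+b²) = 0.93911, so dip δ = arctan(0.93911) = 43.20°.
True thickness = vertical thickness × cos δ = 8 × cos 43.20° = 5.83 m.

5.83 m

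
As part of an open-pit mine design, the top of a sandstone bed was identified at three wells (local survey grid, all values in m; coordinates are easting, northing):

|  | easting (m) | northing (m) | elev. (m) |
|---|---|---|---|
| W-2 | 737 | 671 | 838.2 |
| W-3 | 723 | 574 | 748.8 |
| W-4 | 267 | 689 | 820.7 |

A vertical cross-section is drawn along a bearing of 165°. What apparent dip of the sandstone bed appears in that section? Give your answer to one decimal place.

Let the plane be z = a·easting + b·northing + c.
W-3−W-2: −14a − 97b = −89.4;  W-4−W-2: −470a + 18b = −17.5.
Solving gives a = 0.07213, b = 0.91124.
Unit vector along 165° is (sin 165°, cos 165°) = (0.2588, -0.9659).
Slope in that direction = a·(0.2588) + b·(-0.9659) = −0.86152.
Apparent dip = arctan|0.86152| = 40.7° (true dip is 42.4°, so apparent ≤ true as expected).

40.7°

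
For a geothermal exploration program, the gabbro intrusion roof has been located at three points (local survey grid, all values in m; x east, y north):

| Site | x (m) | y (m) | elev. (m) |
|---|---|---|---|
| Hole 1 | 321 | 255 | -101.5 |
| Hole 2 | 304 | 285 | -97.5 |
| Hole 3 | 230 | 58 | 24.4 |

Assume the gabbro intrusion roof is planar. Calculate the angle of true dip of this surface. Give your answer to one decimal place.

38.9°

Two edge vectors: Hole 1→Hole 2 = (-17, 30, 4), Hole 1→Hole 3 = (-91, -197, 125.9).
Normal n = (Hole 1→Hole 2) × (Hole 1→Hole 3) = (4565, 1776.3, 6079).
So ∂z/∂x = −n_x/n_z = −0.75095 and ∂z/∂y = −n_y/n_z = −0.29220.
Gradient magnitude |∇z| = √(a² + b²) = √(0.56392 + 0.08538) = 0.80579.
True dip = arctan(0.80579) = 38.9°, dipping toward ENE (azimuth ≈ 069°).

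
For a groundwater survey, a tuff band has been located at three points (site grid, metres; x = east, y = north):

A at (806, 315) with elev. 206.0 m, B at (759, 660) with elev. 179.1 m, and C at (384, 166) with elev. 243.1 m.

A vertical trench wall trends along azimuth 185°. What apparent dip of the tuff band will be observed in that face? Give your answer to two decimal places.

5.17°

Two edge vectors: A→B = (-47, 345, -26.9), A→C = (-422, -149, 37.1).
Normal n = (A→B) × (A→C) = (8791.4, 13095.5, 152593).
So ∂z/∂x = −n_x/n_z = −0.05761 and ∂z/∂y = −n_y/n_z = −0.08582.
Unit vector along 185° is (sin 185°, cos 185°) = (-0.0872, -0.9962).
Slope in that direction = a·(-0.0872) + b·(-0.9962) = 0.09051.
Apparent dip = arctan|0.09051| = 5.17° (true dip is 5.9°, so apparent ≤ true as expected).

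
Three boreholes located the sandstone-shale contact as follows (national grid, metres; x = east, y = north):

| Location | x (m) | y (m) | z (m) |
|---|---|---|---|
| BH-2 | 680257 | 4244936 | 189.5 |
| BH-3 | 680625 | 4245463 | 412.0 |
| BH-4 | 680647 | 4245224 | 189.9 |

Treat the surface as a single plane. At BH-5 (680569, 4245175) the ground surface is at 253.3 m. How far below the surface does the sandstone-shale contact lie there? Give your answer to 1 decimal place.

56.0 m

Let the plane be z = a·x + b·y + c.
BH-3−BH-2: 368a + 527b = 222.5;  BH-4−BH-2: 390a + 288b = 0.4.
Solving gives a = −0.641604886, b = 0.870228839.
Then c = 189.5 − a·680257 − b·4244936 = −3257420.01.
At (680569, 4245175): z_contact = −436656.40 + 3694273.71 − 3257420.01 = 197.30 m.
Depth below ground = 253.3 − 197.30 = 56.0 m.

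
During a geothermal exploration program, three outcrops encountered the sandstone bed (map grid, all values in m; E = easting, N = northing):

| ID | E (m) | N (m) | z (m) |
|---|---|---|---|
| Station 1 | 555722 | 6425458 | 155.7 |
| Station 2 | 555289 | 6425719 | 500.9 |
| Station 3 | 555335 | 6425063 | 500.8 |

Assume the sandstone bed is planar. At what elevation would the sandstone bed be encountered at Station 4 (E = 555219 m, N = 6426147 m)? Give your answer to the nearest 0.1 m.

Let the plane be z = a·E + b·N + c.
Station 2−Station 1: −433a + 261b = 345.2;  Station 3−Station 1: −387a − 395b = 345.1.
Solving gives a = −0.832316701, b = −0.058211232.
Then c = 155.7 − a·555722 − b·6425458 = 836726.23.
At (555219, 6426147): z = −462118.0 − 374073.9 + 836726.23 = 534.2 m.

534.2 m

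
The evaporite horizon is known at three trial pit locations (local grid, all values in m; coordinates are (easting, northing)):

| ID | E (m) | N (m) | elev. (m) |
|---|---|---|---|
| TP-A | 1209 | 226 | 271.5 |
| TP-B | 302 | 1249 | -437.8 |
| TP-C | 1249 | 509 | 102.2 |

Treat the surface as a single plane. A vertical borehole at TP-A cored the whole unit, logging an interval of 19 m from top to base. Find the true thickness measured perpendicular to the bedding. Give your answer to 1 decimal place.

Let the plane be z = a·E + b·N + c.
TP-B−TP-A: −907a + 1023b = −709.3;  TP-C−TP-A: 40a + 283b = −169.3.
Solving gives a = 0.09253, b = −0.61131.
|∇z| = √(a²+b²) = 0.61828, so dip δ = arctan(0.61828) = 31.73°.
True thickness = vertical thickness × cos δ = 19 × cos 31.73° = 16.2 m.

16.2 m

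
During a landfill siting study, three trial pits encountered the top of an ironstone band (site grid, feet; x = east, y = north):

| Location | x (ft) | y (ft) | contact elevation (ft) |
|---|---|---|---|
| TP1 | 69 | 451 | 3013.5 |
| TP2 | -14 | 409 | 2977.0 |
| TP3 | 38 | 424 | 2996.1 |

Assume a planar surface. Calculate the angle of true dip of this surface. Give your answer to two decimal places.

23.24°

Two edge vectors: TP1→TP2 = (-83, -42, -36.5), TP1→TP3 = (-31, -27, -17.4).
Normal n = (TP1→TP2) × (TP1→TP3) = (-254.7, -312.7, 939).
So ∂z/∂x = −n_x/n_z = 0.27125 and ∂z/∂y = −n_y/n_z = 0.33301.
Gradient magnitude |∇z| = √(a² + b²) = √(0.07357 + 0.11090) = 0.42950.
True dip = arctan(0.42950) = 23.24°, dipping toward SW (azimuth ≈ 219°).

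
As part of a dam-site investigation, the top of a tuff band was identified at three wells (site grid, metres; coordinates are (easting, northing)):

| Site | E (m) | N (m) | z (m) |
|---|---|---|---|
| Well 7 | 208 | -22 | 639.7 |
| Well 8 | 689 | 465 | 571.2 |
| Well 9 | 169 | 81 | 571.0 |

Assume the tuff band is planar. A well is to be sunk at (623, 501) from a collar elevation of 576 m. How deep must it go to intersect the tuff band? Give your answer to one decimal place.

Let the plane be z = a·E + b·N + c.
Well 8−Well 7: 481a + 487b = −68.5;  Well 9−Well 7: −39a + 103b = −68.7.
Solving gives a = 0.38522, b = −0.52113.
Then c = 639.7 − a·208 − b·-22 = 548.11.
At (623, 501): z_contact = 239.99 − 261.09 + 548.11 = 527.01 m.
Depth below ground = 576 − 527.01 = 49.0 m.

49.0 m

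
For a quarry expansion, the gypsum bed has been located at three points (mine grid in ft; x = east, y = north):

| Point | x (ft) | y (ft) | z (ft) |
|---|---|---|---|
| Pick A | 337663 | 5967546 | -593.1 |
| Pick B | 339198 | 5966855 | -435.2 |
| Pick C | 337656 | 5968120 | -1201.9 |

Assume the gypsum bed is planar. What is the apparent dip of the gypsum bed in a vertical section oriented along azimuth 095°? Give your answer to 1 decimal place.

Let the plane be z = a·x + b·y + c.
Pick B−Pick A: 1535a − 691b = 157.9;  Pick C−Pick A: −7a + 574b = −608.8.
Solving gives a = −0.37666, b = −1.06522.
Unit vector along 095° is (sin 95°, cos 95°) = (0.9962, -0.0872).
Slope in that direction = a·(0.9962) + b·(-0.0872) = −0.28238.
Apparent dip = arctan|0.28238| = 15.8° (true dip is 48.5°, so apparent ≤ true as expected).

15.8°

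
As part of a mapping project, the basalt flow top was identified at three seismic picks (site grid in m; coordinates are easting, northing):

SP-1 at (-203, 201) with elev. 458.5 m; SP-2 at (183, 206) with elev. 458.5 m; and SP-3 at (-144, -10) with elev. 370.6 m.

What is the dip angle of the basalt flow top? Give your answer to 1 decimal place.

Two edge vectors: SP-1→SP-2 = (386, 5, 0), SP-1→SP-3 = (59, -211, -87.9).
Normal n = (SP-1→SP-2) × (SP-1→SP-3) = (-439.5, 33929.4, -81741).
So ∂z/∂easting = −n_x/n_z = −0.00538 and ∂z/∂northing = −n_y/n_z = 0.41508.
Gradient magnitude |∇z| = √(a² + b²) = √(0.00003 + 0.17229) = 0.41512.
True dip = arctan(0.41512) = 22.5°, dipping toward S (azimuth ≈ 179°).

22.5°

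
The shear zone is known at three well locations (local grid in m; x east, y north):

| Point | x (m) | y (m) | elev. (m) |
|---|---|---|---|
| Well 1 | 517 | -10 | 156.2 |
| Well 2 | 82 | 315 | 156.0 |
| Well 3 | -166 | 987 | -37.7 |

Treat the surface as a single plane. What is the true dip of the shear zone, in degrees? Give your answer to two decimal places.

Let the plane be z = a·x + b·y + c.
Well 2−Well 1: −435a + 325b = −0.2;  Well 3−Well 1: −683a + 997b = −193.9.
Solving gives a = −0.29670, b = −0.39774.
Gradient magnitude |∇z| = √(a² + b²) = √(0.08803 + 0.15820) = 0.49622.
True dip = arctan(0.49622) = 26.39°, dipping toward NE (azimuth ≈ 037°).

26.39°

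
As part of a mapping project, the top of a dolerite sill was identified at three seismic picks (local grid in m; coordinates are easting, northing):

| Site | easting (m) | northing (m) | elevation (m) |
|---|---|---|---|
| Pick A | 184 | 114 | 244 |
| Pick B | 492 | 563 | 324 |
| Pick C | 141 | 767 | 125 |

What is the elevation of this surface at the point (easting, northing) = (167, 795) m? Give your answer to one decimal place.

133.2 m

Two edge vectors: Pick A→Pick B = (308, 449, 80), Pick A→Pick C = (-43, 653, -119).
Normal n = (Pick A→Pick B) × (Pick A→Pick C) = (-105671, 33212, 220431).
So ∂z/∂easting = −n_x/n_z = 0.47938 and ∂z/∂northing = −n_y/n_z = −0.15067.
Intercept c from Pick A: 244 − 88.21 + 17.18 = 172.97.
At (167, 795): z = 80.1 − 119.8 + 172.97 = 133.2 m.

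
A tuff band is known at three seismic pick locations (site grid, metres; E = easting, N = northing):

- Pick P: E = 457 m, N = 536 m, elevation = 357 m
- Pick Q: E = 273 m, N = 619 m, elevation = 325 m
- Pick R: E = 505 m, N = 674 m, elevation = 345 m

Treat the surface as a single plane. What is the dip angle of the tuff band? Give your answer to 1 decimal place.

Two edge vectors: Pick P→Pick Q = (-184, 83, -32), Pick P→Pick R = (48, 138, -12).
Normal n = (Pick P→Pick Q) × (Pick P→Pick R) = (3420, -3744, -29376).
So ∂z/∂E = −n_x/n_z = 0.11642 and ∂z/∂N = −n_y/n_z = −0.12745.
Gradient magnitude |∇z| = √(a² + b²) = √(0.01355 + 0.01624) = 0.17262.
True dip = arctan(0.17262) = 9.8°, dipping toward NW (azimuth ≈ 318°).

9.8°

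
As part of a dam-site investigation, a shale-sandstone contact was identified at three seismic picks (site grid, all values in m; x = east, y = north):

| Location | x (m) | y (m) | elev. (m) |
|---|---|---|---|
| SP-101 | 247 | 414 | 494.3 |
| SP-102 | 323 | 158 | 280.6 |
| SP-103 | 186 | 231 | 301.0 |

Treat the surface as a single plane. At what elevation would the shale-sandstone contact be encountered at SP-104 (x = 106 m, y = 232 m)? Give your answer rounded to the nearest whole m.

Let the plane be z = a·x + b·y + c.
SP-102−SP-101: 76a − 256b = −213.7;  SP-103−SP-101: −61a − 183b = −193.3.
Solving gives a = 0.35150, b = 0.93912.
Then c = 494.3 − a·247 − b·414 = 18.68.
At (106, 232): z = 37.3 + 217.9 + 18.68 = 273.8 m.

274 m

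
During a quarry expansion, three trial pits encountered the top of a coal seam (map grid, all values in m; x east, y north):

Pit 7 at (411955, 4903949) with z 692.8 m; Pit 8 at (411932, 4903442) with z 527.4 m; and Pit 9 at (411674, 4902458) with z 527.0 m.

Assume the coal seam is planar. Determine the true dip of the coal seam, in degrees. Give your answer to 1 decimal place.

Two edge vectors: Pit 7→Pit 8 = (-23, -507, -165.4), Pit 7→Pit 9 = (-281, -1491, -165.8).
Normal n = (Pit 7→Pit 8) × (Pit 7→Pit 9) = (-162550.8, 42664, -108174).
So ∂z/∂x = −n_x/n_z = −1.50268 and ∂z/∂y = −n_y/n_z = 0.39440.
Gradient magnitude |∇z| = √(a² + b²) = √(2.25804 + 0.15555) = 1.55358.
True dip = arctan(1.55358) = 57.2°, dipping toward ESE (azimuth ≈ 105°).

57.2°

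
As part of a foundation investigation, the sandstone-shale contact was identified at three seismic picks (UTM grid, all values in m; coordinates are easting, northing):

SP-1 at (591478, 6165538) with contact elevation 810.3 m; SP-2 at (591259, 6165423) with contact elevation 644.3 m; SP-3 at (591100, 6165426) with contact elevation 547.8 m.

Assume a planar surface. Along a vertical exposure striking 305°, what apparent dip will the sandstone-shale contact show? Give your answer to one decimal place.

Two edge vectors: SP-1→SP-2 = (-219, -115, -166), SP-1→SP-3 = (-378, -112, -262.5).
Normal n = (SP-1→SP-2) × (SP-1→SP-3) = (11595.5, 5260.5, -18942).
So ∂z/∂easting = −n_x/n_z = 0.61216 and ∂z/∂northing = −n_y/n_z = 0.27772.
Unit vector along 305° is (sin 305°, cos 305°) = (-0.8192, 0.5736).
Slope in that direction = a·(-0.8192) + b·(0.5736) = −0.34216.
Apparent dip = arctan|0.34216| = 18.9° (true dip is 33.9°, so apparent ≤ true as expected).

18.9°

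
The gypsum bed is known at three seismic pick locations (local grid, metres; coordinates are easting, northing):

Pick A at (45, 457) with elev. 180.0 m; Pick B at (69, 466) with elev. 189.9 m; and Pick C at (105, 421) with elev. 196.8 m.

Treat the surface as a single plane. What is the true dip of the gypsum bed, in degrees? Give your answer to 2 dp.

Let the plane be z = a·easting + b·northing + c.
Pick B−Pick A: 24a + 9b = 9.9;  Pick C−Pick A: 60a − 36b = 16.8.
Solving gives a = 0.36154, b = 0.13590.
Gradient magnitude |∇z| = √(a² + b²) = √(0.13071 + 0.01847) = 0.38624.
True dip = arctan(0.38624) = 21.12°, dipping toward WSW (azimuth ≈ 249°).

21.12°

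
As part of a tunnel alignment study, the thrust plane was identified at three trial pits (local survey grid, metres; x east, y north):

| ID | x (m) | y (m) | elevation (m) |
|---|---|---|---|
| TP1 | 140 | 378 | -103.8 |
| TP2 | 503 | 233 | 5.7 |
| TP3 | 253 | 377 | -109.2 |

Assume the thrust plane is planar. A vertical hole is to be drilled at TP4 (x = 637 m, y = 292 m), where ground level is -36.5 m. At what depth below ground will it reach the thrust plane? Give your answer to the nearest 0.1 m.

18.0 m

Two edge vectors: TP1→TP2 = (363, -145, 109.5), TP1→TP3 = (113, -1, -5.4).
Normal n = (TP1→TP2) × (TP1→TP3) = (892.5, 14333.7, 16022).
So ∂z/∂x = −n_x/n_z = −0.05570 and ∂z/∂y = −n_y/n_z = −0.89463.
Intercept c from TP1: -103.8 + 7.80 + 338.17 = 242.17.
At (637, 292): z_contact = −35.48 − 261.23 + 242.17 = -54.55 m.
Depth below ground = -36.5 − (-54.55) = 18.0 m.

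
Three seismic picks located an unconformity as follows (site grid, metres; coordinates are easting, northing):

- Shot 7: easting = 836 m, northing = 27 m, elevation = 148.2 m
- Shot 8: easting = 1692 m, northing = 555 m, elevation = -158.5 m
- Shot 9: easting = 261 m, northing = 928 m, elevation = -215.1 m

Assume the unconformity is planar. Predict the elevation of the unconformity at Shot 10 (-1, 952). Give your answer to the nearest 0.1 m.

Two edge vectors: Shot 7→Shot 8 = (856, 528, -306.7), Shot 7→Shot 9 = (-575, 901, -363.3).
Normal n = (Shot 7→Shot 8) × (Shot 7→Shot 9) = (84514.3, 487337.3, 1074856).
So ∂z/∂easting = −n_x/n_z = −0.078628 and ∂z/∂northing = −n_y/n_z = −0.453398.
Intercept c from Shot 7: 148.2 + 65.73 + 12.24 = 226.18.
At (-1, 952): z = 0.1 − 431.6 + 226.18 = -205.4 m.

-205.4 m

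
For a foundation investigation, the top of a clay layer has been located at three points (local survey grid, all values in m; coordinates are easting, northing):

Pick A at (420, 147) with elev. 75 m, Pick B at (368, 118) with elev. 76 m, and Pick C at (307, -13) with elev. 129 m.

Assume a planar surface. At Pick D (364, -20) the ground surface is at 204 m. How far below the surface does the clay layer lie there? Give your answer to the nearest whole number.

55 m

Let the plane be z = a·easting + b·northing + c.
Pick B−Pick A: −52a − 29b = 1;  Pick C−Pick A: −113a − 160b = 54.
Solving gives a = 0.27880, b = −0.53440.
Then c = 75 − a·420 − b·147 = 36.46.
At (364, -20): z_contact = 101.5 + 10.7 + 36.46 = 148.6 m.
Depth below ground = 204 − 148.6 = 55 m.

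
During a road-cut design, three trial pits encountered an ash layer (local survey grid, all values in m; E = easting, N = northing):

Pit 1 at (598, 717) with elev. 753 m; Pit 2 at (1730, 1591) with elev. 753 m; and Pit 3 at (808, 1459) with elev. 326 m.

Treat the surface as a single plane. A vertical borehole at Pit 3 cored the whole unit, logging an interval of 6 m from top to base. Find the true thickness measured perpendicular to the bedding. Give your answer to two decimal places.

Let the plane be z = a·E + b·N + c.
Pit 2−Pit 1: 1132a + 874b = 0;  Pit 3−Pit 1: 210a + 742b = −427.
Solving gives a = 0.56855, b = −0.73638.
|∇z| = √(a²+b²) = 0.93033, so dip δ = arctan(0.93033) = 42.93°.
True thickness = vertical thickness × cos δ = 6 × cos 42.93° = 4.39 m.

4.39 m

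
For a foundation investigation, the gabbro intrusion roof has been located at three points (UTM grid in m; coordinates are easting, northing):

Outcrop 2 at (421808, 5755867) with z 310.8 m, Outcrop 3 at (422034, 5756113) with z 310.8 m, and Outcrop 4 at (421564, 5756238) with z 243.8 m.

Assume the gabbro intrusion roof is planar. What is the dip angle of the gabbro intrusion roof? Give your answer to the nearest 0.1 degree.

8.8°

Let the plane be z = a·easting + b·northing + c.
Outcrop 3−Outcrop 2: 226a + 246b = 0;  Outcrop 4−Outcrop 2: −244a + 371b = −67.
Solving gives a = 0.11456, b = −0.10525.
Gradient magnitude |∇z| = √(a² + b²) = √(0.01312 + 0.01108) = 0.15557.
True dip = arctan(0.15557) = 8.8°, dipping toward NW (azimuth ≈ 313°).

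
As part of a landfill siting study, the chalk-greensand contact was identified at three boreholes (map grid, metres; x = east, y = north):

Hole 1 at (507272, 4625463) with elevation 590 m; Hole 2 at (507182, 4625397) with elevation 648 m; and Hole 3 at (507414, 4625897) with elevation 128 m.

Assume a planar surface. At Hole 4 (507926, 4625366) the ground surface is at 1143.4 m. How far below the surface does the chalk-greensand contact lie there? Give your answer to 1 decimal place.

Let the plane be z = a·x + b·y + c.
Hole 2−Hole 1: −90a − 66b = 58;  Hole 3−Hole 1: 142a + 434b = −462.
Solving gives a = 0.179196982, b = −1.123147400.
Then c = 590 − a·507272 − b·4625463 = 5104765.13.
At (507926, 4625366): z_contact = 91018.81 − 5194967.80 + 5104765.13 = 816.14 m.
Depth below ground = 1143.4 − 816.14 = 327.3 m.

327.3 m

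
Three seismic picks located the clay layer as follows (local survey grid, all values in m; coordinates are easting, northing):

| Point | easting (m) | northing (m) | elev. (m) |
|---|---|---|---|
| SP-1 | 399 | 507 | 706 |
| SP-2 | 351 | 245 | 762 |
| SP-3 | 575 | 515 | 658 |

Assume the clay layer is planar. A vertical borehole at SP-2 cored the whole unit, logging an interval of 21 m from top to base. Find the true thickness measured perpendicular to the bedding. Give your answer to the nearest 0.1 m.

20.0 m

Two edge vectors: SP-1→SP-2 = (-48, -262, 56), SP-1→SP-3 = (176, 8, -48).
Normal n = (SP-1→SP-2) × (SP-1→SP-3) = (12128, 7552, 45728).
So ∂z/∂easting = −n_x/n_z = −0.26522 and ∂z/∂northing = −n_y/n_z = −0.16515.
|∇z| = √(a²+b²) = 0.31244, so dip δ = arctan(0.31244) = 17.35°.
True thickness = vertical thickness × cos δ = 21 × cos 17.35° = 20.0 m.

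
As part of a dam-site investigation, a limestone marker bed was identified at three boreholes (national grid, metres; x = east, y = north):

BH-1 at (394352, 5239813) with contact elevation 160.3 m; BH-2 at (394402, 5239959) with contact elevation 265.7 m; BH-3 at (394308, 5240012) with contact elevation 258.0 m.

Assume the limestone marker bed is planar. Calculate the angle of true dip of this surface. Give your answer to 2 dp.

35.43°

Two edge vectors: BH-1→BH-2 = (50, 146, 105.4), BH-1→BH-3 = (-44, 199, 97.7).
Normal n = (BH-1→BH-2) × (BH-1→BH-3) = (-6710.4, -9522.6, 16374).
So ∂z/∂x = −n_x/n_z = 0.40982 and ∂z/∂y = −n_y/n_z = 0.58157.
Gradient magnitude |∇z| = √(a² + b²) = √(0.16795 + 0.33822) = 0.71146.
True dip = arctan(0.71146) = 35.43°, dipping toward SW (azimuth ≈ 215°).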